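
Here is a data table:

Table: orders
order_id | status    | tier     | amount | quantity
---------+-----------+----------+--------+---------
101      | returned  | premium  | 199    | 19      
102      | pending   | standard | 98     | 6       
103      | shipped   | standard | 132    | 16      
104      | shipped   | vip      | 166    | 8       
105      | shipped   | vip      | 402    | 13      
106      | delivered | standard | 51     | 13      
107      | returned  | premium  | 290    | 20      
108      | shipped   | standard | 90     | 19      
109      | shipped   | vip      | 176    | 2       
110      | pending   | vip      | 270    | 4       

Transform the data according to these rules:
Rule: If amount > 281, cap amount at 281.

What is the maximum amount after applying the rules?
281

Step 1: Original maximum amount = 402
Step 2: Apply cap at 281
Step 3: 2 records had amount > 281 and were capped
Step 4: Maximum after transformation = 281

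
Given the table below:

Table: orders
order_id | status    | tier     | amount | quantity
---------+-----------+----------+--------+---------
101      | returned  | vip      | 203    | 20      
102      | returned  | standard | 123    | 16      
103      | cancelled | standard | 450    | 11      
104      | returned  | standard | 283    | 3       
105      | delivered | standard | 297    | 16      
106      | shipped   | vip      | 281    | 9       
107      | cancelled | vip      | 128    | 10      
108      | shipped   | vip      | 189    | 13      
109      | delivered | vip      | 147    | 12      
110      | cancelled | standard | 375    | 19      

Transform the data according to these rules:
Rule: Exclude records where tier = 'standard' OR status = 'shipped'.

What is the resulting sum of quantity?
42

Step 1: Find records where tier = 'standard' OR status = 'shipped'
Step 2: 7 records match, summing to 87
Step 3: Original sum: 129
Step 4: Remaining sum = 129 - 87 = 42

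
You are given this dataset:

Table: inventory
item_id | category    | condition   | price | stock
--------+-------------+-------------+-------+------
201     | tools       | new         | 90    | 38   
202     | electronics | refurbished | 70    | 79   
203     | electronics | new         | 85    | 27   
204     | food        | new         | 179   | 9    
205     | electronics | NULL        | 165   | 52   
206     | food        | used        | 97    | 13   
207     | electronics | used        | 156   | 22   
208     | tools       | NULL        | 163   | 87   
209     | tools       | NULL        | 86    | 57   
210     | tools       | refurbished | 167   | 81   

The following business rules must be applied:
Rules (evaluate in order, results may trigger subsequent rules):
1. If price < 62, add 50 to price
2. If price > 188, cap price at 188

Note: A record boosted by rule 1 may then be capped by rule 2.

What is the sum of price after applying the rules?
1258

Step 1: Apply rule 1 to records with price < 62
  - 0 records get bonus of 50
  - Of these, 0 records then exceed 188 and get capped
Step 2: Apply rule 2 to records with price > 188
  - 0 records (original) are capped
Step 3: Calculate final sum = 1258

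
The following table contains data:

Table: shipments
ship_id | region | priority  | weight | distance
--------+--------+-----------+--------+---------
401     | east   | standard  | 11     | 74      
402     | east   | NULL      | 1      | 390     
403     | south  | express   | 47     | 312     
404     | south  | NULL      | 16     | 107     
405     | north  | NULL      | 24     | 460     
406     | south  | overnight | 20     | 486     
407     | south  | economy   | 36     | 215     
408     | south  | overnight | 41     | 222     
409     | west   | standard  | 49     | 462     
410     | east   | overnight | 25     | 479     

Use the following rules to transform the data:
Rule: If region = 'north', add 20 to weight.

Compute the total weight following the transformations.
290

Step 1: Count records where region = 'north': 1
Step 2: Total bonus added: 1 × 20 = 20
Step 3: Original sum of weight: 270
Step 4: Final sum = 270 + 20 = 290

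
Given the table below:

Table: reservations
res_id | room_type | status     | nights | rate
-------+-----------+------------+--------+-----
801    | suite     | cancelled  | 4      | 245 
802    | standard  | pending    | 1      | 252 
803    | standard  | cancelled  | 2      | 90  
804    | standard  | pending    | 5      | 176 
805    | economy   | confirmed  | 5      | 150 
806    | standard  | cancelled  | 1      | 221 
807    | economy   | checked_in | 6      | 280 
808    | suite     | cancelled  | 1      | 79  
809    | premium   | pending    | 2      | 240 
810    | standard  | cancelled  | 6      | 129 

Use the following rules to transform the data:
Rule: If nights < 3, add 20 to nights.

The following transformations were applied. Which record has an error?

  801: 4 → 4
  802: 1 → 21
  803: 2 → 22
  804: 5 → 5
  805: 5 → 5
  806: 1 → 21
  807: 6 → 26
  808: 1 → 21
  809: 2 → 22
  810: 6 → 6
Record 807 has an error. The correct transformed value should be 6, not 26.

Step 1: Check each record against the rule
Step 2: Record 807 has nights = 6
Step 3: Since 6 >= 3, the bonus should not have been applied
Step 4: Correct value = 6, but claimed value = 26
Conclusion: Record 807 has the error.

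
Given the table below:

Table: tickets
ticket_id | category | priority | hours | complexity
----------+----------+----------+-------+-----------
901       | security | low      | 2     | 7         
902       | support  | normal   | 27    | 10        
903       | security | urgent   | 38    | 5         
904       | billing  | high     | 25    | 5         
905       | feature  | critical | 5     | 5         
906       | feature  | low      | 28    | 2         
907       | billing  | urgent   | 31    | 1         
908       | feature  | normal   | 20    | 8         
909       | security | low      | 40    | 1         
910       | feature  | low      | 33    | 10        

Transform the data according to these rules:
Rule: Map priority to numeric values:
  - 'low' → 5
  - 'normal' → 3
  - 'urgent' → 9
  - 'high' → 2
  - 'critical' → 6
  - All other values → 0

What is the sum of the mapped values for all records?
52

Step 1: Apply mapping to each record
Step 2: Count by status:
  'low': 4 records × 5 = 20
  'normal': 2 records × 3 = 6
  'urgent': 2 records × 9 = 18
  'high': 1 records × 2 = 2
  'critical': 1 records × 6 = 6
Step 3: Sum all mapped values = 52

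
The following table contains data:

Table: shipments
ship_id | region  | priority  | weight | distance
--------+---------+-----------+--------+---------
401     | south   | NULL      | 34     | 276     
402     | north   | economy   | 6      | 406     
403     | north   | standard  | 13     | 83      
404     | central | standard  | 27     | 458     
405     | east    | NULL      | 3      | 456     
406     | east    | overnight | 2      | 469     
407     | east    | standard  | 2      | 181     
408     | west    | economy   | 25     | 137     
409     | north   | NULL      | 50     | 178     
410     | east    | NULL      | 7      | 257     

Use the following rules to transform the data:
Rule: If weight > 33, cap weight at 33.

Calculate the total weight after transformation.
151

Step 1: 2 records have weight > 33
Step 2: These records originally summed to 84
Step 3: After capping: 2 × 33 = 66
Step 4: Unaffected records sum: 85
Step 5: Final sum = 66 + 85 = 151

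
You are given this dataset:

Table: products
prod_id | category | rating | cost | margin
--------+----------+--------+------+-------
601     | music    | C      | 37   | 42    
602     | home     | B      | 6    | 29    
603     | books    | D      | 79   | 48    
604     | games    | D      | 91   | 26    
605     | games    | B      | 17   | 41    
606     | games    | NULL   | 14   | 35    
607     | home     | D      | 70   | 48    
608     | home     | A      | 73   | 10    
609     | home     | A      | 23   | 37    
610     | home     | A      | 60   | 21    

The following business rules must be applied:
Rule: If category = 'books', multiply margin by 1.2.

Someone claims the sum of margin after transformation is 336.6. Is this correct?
No, the correct result is 346.6.

Step 1: Calculate the correct sum after transformation
Step 2: Apply multiplier 1.2 to records where category = 'books'
Step 3: Correct result = 346.6
Step 4: Claimed result = 336.6
Step 5: 346.6 ≠ 336.6
Conclusion: The claimed result is incorrect. The correct answer is 346.6.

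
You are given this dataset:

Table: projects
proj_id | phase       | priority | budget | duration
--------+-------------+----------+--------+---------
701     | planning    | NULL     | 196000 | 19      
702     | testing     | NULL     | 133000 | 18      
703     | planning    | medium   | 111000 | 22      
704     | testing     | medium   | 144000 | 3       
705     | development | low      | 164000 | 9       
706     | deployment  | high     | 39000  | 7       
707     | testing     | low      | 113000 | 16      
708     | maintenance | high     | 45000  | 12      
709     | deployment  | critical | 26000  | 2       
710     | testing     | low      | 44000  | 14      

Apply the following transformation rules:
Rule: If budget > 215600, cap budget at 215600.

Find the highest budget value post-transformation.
196000

Step 1: Original maximum budget = 196000
Step 2: Check cap of 215600 against maximum
Step 3: No records exceed the cap (max 196000 <= cap 215600), so no capping applies
Step 4: Maximum after transformation = 196000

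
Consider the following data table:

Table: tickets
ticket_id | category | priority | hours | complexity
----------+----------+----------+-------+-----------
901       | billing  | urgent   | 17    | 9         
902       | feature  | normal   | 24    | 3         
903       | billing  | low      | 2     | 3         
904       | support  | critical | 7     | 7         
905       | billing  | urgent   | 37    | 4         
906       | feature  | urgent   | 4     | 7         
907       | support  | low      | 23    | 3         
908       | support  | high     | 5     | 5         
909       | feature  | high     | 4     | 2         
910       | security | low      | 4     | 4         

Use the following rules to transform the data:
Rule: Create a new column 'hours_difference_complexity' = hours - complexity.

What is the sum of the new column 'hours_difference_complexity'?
80

Step 1: For each record, compute hours - complexity
Example calculations:
  17 - 9 = 8
  24 - 3 = 21
  2 - 3 = -1
  ...
Step 2: Sum all derived values
Step 3: Total = 80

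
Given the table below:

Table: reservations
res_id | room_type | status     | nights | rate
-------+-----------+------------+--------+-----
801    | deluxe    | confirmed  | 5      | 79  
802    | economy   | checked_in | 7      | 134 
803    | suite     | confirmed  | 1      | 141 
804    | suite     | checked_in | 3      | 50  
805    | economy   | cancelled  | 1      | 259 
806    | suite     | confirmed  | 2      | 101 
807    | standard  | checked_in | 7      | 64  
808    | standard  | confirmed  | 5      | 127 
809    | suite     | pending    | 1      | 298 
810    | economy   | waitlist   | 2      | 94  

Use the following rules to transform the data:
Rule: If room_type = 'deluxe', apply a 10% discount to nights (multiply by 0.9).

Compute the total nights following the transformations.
33.5

Step 1: Records with room_type = 'deluxe' have total nights = 5
Step 2: Apply multiplier: 5 × 0.9 = 4.5
Step 3: Other records total: 29
Step 4: Final sum = 4.5 + 29 = 33.5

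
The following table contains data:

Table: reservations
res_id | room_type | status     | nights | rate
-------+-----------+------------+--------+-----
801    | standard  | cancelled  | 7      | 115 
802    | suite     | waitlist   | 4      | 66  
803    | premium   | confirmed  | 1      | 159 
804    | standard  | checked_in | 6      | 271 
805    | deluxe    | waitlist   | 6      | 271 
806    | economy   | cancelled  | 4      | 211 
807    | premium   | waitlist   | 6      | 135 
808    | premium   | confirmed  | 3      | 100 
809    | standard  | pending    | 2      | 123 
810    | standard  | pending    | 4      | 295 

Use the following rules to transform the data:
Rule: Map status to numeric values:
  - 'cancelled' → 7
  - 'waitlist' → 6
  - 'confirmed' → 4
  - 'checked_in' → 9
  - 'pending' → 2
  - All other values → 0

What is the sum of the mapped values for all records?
53

Step 1: Apply mapping to each record
Step 2: Count by status:
  'cancelled': 2 records × 7 = 14
  'waitlist': 3 records × 6 = 18
  'confirmed': 2 records × 4 = 8
  'checked_in': 1 records × 9 = 9
  'pending': 2 records × 2 = 4
Step 3: Sum all mapped values = 53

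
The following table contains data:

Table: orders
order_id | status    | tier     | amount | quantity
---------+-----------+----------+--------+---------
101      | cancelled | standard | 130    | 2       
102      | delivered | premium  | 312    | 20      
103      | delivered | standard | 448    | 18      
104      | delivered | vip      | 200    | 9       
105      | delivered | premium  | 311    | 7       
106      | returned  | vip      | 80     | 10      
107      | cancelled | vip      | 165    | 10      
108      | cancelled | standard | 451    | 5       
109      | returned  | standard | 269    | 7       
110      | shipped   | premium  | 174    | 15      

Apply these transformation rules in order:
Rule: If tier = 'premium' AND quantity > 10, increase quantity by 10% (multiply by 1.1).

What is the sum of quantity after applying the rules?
106.5

Step 1: Find records where tier = 'premium' AND quantity > 10
Step 2: 2 records match, summing to 35
Step 3: After multiplier: 35 × 1.1 = 38.5
Step 4: Unaffected records sum: 68
Step 5: Final sum = 38.5 + 68 = 106.5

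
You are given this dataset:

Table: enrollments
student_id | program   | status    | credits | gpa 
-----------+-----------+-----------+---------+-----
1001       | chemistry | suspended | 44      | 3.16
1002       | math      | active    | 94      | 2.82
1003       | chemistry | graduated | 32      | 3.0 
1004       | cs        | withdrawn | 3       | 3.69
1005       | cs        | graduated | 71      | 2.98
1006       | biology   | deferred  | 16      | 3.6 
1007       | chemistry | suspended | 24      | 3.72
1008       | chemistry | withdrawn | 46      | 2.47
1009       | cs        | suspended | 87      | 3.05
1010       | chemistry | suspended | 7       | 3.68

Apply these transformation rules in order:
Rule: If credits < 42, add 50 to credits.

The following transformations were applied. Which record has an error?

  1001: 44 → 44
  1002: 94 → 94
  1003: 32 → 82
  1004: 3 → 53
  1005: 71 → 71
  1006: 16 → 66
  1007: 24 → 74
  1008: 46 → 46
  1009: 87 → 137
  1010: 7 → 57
Record 1009 has an error. The correct transformed value should be 87, not 137.

Step 1: Check each record against the rule
Step 2: Record 1009 has credits = 87
Step 3: Since 87 >= 42, the bonus should not have been applied
Step 4: Correct value = 87, but claimed value = 137
Conclusion: Record 1009 has the error.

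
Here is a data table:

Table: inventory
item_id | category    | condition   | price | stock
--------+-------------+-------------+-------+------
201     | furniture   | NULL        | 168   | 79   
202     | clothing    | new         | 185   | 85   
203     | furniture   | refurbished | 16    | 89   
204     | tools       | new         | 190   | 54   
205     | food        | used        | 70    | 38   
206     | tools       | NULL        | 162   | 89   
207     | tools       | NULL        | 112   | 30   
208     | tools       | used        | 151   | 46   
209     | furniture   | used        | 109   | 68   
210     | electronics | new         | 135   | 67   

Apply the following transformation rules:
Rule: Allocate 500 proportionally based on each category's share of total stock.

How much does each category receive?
clothing: 65.89, electronics: 51.94, food: 29.46, furniture: 182.95, tools: 169.77

Step 1: Calculate total stock = 645
Step 2: Calculate each category's proportion:
  clothing: 85/645 = 13.18% → 65.89
  electronics: 67/645 = 10.39% → 51.94
  food: 38/645 = 5.89% → 29.46
  furniture: 236/645 = 36.59% → 182.95
  tools: 219/645 = 33.95% → 169.77
Step 3: Verify: sum of allocations ≈ 500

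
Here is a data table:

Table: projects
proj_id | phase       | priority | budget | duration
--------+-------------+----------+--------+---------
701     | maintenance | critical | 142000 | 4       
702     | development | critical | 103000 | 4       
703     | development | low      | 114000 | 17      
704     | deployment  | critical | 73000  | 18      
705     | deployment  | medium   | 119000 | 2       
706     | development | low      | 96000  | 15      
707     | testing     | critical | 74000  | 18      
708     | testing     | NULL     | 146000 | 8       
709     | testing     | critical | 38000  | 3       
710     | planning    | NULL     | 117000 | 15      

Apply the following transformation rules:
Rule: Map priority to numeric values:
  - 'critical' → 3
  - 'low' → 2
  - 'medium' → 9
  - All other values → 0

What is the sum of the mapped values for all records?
28

Step 1: Apply mapping to each record
Step 2: Count by status:
  'critical': 5 records × 3 = 15
  'low': 2 records × 2 = 4
  'medium': 1 records × 9 = 9
Step 3: Sum all mapped values = 28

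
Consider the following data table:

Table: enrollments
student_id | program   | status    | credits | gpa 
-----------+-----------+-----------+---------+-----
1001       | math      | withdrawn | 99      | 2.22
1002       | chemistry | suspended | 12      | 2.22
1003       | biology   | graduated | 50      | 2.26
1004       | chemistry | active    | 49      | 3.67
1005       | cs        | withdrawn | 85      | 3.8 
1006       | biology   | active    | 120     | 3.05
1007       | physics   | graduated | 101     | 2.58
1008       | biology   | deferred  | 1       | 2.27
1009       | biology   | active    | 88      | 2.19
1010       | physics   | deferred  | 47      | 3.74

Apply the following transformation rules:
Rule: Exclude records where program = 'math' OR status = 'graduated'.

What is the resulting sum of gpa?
20.94

Step 1: Find records where program = 'math' OR status = 'graduated'
Step 2: 3 records match, summing to 7.06
Step 3: Original sum: 28.0
Step 4: Remaining sum = 28.0 - 7.06 = 20.94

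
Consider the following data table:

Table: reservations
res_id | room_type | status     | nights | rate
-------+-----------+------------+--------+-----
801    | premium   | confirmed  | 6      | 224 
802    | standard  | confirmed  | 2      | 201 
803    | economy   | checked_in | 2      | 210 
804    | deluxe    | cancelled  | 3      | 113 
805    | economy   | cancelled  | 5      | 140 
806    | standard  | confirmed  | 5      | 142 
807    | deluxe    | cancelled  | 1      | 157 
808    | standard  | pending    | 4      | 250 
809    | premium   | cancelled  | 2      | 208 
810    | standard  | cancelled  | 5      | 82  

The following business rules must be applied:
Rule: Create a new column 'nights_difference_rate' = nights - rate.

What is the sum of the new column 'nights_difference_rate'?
-1692

Step 1: For each record, compute nights - rate
Example calculations:
  6 - 224 = -218
  2 - 201 = -199
  2 - 210 = -208
  ...
Step 2: Sum all derived values
Step 3: Total = -1692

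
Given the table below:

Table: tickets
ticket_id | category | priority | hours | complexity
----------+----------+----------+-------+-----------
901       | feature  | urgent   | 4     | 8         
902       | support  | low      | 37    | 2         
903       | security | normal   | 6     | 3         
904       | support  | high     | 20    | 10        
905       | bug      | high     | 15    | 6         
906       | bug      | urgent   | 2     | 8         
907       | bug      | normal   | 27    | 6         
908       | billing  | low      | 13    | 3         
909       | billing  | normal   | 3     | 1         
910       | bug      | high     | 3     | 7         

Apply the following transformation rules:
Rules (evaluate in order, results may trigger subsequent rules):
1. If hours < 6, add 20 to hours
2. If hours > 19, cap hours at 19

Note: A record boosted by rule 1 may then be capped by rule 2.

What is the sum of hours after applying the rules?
167

Step 1: Apply rule 1 to records with hours < 6
  - 4 records get bonus of 20
  - Of these, 4 records then exceed 19 and get capped
Step 2: Apply rule 2 to records with hours > 19
  - 3 records (original) are capped
Step 3: Calculate final sum = 167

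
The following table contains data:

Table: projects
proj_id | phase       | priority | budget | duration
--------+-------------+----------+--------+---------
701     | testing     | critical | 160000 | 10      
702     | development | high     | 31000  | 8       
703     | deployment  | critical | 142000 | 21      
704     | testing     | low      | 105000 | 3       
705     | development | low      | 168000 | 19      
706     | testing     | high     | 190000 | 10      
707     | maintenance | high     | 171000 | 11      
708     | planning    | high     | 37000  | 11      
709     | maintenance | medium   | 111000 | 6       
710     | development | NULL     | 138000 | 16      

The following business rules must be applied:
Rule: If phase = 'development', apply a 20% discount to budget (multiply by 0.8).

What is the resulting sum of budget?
1185600.0

Step 1: Records with phase = 'development' have total budget = 337000
Step 2: Apply multiplier: 337000 × 0.8 = 269600.0
Step 3: Other records total: 916000
Step 4: Final sum = 269600.0 + 916000 = 1185600.0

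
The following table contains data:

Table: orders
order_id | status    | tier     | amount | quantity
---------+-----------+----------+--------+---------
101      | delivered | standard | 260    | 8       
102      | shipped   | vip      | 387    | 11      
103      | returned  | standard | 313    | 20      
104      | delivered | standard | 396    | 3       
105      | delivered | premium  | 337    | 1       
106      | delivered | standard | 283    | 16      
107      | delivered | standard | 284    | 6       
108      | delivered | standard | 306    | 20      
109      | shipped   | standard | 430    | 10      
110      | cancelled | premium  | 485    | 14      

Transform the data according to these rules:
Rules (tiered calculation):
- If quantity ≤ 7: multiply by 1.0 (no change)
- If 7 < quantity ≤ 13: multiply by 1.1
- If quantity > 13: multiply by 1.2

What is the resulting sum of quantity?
125.9

Step 1: Tier 1 (quantity ≤ 7): 3 records, sum = 10 × 1.0 = 10.0
Step 2: Tier 2 (7 < quantity ≤ 13): 3 records, sum = 29 × 1.1 = 31.9
Step 3: Tier 3 (quantity > 13): 4 records, sum = 70 × 1.2 = 84.0
Step 4: Final sum = 10.0 + 31.9 + 84.0 = 125.9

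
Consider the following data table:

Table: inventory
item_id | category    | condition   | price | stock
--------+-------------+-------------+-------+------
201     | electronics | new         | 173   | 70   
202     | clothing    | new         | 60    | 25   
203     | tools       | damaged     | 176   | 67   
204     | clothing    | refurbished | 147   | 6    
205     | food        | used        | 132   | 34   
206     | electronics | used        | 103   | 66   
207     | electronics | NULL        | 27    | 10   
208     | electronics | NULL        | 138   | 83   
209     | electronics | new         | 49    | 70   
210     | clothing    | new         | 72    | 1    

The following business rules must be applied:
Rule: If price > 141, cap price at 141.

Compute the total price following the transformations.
1004

Step 1: 3 records have price > 141
Step 2: These records originally summed to 496
Step 3: After capping: 3 × 141 = 423
Step 4: Unaffected records sum: 581
Step 5: Final sum = 423 + 581 = 1004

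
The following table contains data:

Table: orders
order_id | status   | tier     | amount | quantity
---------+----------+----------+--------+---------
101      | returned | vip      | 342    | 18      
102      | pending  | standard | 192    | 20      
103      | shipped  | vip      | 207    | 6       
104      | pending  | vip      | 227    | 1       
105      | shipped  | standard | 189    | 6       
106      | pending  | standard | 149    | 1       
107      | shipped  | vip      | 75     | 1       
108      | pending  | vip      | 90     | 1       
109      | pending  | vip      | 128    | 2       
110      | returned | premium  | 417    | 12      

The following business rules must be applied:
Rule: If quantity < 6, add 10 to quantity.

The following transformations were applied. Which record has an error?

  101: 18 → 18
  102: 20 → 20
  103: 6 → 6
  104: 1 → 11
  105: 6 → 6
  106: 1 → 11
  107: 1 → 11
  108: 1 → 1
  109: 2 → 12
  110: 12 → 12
Record 108 has an error. The correct transformed value should be 11, not 1.

Step 1: Check each record against the rule
Step 2: Record 108 has quantity = 1
Step 3: Since 1 < 6, the bonus should have been applied
Step 4: Correct value = 11, but claimed value = 1
Conclusion: Record 108 has the error.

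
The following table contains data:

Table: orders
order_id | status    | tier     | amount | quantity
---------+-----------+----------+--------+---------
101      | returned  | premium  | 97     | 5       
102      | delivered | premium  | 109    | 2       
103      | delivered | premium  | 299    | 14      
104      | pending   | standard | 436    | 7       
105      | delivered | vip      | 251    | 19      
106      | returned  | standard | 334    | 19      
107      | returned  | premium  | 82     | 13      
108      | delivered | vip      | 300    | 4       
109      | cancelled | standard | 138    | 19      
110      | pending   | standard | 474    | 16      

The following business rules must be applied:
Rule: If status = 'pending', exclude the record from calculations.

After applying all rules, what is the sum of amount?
1610

Step 1: Identify records where status = 'pending'
Step 2: The excluded records sum to 910
Step 3: Original total amount = 2520
Step 4: Remaining total = 2520 - 910 = 1610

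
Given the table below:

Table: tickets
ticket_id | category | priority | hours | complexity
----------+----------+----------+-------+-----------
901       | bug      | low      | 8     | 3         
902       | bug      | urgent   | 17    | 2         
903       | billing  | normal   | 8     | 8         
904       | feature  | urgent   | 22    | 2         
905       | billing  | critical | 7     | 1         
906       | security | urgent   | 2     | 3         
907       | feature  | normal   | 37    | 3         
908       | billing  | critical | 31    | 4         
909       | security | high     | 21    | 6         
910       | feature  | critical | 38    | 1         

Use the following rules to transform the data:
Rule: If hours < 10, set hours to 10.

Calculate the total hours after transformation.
206

Step 1: 4 records have hours < 10
Step 2: These records originally summed to 25
Step 3: After setting to minimum: 4 × 10 = 40
Step 4: Unaffected records sum: 166
Step 5: Final sum = 40 + 166 = 206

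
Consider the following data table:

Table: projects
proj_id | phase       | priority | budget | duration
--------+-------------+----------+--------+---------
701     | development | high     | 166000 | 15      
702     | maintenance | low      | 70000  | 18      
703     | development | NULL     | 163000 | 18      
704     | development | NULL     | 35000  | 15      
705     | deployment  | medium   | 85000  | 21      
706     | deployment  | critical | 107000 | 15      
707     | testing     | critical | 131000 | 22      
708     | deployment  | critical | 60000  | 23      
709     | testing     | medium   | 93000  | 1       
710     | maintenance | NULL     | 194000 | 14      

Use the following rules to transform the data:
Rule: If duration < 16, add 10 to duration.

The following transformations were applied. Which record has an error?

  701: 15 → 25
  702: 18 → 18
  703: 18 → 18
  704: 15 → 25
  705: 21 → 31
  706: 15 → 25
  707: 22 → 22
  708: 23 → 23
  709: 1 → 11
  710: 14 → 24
Record 705 has an error. The correct transformed value should be 21, not 31.

Step 1: Check each record against the rule
Step 2: Record 705 has duration = 21
Step 3: Since 21 >= 16, the bonus should not have been applied
Step 4: Correct value = 21, but claimed value = 31
Conclusion: Record 705 has the error.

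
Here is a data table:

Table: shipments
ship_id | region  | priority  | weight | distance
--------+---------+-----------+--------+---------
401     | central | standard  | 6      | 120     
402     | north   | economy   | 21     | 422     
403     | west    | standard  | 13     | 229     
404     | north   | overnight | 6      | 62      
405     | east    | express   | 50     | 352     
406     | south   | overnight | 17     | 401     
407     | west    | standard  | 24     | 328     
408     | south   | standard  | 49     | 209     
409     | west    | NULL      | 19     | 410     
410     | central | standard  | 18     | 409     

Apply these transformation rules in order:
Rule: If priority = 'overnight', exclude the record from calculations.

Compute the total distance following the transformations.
2479

Step 1: Identify records where priority = 'overnight'
Step 2: The excluded records sum to 463
Step 3: Original total distance = 2942
Step 4: Remaining total = 2942 - 463 = 2479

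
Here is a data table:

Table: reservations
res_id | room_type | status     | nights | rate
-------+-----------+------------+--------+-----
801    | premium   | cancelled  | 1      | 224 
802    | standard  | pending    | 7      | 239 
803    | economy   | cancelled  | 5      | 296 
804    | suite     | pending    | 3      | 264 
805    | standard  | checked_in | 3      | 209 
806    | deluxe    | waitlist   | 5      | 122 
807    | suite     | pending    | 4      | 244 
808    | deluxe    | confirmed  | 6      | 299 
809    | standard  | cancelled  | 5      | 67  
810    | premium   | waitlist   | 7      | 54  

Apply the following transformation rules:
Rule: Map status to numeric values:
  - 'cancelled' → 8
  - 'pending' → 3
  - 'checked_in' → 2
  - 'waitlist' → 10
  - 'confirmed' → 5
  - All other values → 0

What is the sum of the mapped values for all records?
60

Step 1: Apply mapping to each record
Step 2: Count by status:
  'cancelled': 3 records × 8 = 24
  'pending': 3 records × 3 = 9
  'checked_in': 1 records × 2 = 2
  'waitlist': 2 records × 10 = 20
  'confirmed': 1 records × 5 = 5
Step 3: Sum all mapped values = 60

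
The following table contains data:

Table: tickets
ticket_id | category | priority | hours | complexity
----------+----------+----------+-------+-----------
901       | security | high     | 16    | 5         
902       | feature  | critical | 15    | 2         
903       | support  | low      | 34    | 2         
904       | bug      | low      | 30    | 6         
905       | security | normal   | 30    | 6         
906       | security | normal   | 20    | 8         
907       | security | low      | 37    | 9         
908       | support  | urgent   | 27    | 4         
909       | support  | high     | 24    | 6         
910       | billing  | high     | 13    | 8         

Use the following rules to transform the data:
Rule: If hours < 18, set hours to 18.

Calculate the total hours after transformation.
256

Step 1: 3 records have hours < 18
Step 2: These records originally summed to 44
Step 3: After setting to minimum: 3 × 18 = 54
Step 4: Unaffected records sum: 202
Step 5: Final sum = 54 + 202 = 256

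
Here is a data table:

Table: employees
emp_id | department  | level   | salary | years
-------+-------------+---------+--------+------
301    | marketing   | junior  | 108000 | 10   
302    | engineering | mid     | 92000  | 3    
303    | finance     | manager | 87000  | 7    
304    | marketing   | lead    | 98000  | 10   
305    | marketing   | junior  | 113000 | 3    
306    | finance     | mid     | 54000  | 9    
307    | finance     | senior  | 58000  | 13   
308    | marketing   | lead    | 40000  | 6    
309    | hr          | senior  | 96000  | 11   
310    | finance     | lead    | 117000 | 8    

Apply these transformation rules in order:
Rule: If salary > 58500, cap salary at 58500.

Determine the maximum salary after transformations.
58500

Step 1: Original maximum salary = 117000
Step 2: Apply cap at 58500
Step 3: 7 records had salary > 58500 and were capped
Step 4: Maximum after transformation = 58500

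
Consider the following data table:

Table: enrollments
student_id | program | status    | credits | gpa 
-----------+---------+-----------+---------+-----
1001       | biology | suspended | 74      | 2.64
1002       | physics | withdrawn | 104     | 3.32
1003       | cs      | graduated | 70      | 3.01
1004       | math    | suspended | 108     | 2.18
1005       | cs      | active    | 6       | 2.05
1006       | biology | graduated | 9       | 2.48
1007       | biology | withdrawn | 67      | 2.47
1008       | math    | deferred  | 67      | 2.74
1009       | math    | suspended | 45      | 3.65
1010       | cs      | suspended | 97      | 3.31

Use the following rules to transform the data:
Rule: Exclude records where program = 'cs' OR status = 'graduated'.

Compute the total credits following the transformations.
465

Step 1: Find records where program = 'cs' OR status = 'graduated'
Step 2: 4 records match, summing to 182
Step 3: Original sum: 647
Step 4: Remaining sum = 647 - 182 = 465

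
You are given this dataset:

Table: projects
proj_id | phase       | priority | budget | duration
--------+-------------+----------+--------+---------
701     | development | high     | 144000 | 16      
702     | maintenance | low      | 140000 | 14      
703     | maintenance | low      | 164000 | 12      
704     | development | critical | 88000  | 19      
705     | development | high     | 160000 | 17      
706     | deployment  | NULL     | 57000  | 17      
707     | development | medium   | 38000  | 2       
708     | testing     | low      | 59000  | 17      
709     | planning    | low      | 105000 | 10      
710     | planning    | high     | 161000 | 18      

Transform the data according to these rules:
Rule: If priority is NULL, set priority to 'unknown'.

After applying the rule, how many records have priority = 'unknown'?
1

Step 1: Count records where priority IS NULL
Step 2: Found 1 records with NULL priority
Step 3: These records will have priority set to 'unknown'
Step 4: Records already having priority = 'unknown': 0
Step 5: Answer: 1 + 0 = 1 records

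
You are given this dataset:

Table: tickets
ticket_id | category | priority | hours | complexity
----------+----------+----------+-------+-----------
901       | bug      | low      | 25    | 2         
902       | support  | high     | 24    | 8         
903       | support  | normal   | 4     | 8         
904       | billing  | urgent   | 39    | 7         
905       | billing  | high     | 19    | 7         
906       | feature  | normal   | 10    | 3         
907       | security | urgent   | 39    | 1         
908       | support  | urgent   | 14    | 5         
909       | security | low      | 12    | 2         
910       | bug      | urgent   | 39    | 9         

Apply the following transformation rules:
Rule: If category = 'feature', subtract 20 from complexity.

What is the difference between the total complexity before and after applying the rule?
20

Step 1: Original sum of complexity = 52
Step 2: 1 records have category = 'feature'
Step 3: Each affected record changes by -20
Step 4: Total change = 1 × -20 = -20
Step 5: New sum = 52 + -20 = 32
Step 6: Difference = |32 - 52| = 20
        (Sum decreased by 20)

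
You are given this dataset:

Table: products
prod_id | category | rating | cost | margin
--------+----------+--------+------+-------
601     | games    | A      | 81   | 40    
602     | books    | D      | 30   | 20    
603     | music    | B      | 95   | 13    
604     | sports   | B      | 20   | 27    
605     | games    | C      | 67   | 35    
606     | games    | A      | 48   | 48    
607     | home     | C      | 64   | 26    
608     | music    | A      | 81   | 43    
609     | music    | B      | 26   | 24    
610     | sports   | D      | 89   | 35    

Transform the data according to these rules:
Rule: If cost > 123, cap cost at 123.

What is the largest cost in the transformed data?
95

Step 1: Original maximum cost = 95
Step 2: Check cap of 123 against maximum
Step 3: No records exceed the cap (max 95 <= cap 123), so no capping applies
Step 4: Maximum after transformation = 95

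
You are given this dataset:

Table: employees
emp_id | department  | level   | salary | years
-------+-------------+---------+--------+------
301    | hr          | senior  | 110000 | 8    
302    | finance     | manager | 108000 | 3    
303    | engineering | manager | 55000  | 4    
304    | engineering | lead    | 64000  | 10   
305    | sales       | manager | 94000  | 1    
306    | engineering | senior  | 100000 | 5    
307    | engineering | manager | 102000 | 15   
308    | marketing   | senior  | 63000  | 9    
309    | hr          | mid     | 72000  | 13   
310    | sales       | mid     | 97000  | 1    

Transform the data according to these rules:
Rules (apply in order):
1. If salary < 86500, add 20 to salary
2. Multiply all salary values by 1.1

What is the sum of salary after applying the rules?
951588.0

Step 1: Apply Rule 1 - Add 20 to records with salary < 86500
  - 4 records affected: 254000 + (4 × 20) = 254080
  - Unaffected records: 611000
  - Sum after Rule 1: 865080
Step 2: Apply Rule 2 - Multiply all by 1.1
  - 865080 × 1.1 = 951588.0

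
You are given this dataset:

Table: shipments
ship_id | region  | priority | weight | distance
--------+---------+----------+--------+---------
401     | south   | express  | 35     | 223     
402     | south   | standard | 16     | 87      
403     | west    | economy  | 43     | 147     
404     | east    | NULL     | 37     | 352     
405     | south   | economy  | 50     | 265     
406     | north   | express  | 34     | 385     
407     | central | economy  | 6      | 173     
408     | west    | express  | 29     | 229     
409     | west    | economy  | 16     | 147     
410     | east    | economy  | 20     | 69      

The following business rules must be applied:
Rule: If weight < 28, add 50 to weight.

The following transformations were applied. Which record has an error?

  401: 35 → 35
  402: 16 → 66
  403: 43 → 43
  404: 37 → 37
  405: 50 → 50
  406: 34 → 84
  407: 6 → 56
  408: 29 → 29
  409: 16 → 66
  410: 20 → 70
Record 406 has an error. The correct transformed value should be 34, not 84.

Step 1: Check each record against the rule
Step 2: Record 406 has weight = 34
Step 3: Since 34 >= 28, the bonus should not have been applied
Step 4: Correct value = 34, but claimed value = 84
Conclusion: Record 406 has the error.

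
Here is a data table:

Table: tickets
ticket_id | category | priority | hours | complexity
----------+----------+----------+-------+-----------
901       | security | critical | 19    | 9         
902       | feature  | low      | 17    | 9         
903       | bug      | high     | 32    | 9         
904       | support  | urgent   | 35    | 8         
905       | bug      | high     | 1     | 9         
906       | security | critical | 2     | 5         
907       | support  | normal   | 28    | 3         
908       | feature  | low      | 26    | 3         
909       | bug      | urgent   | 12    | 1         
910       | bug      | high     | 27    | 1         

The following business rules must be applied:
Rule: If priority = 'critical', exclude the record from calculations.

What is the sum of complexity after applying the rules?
43

Step 1: Identify records where priority = 'critical'
Step 2: The excluded records sum to 14
Step 3: Original total complexity = 57
Step 4: Remaining total = 57 - 14 = 43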